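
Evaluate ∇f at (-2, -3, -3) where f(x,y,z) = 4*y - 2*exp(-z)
(0, 4, 2*exp(3))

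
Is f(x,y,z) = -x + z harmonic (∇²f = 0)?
Yes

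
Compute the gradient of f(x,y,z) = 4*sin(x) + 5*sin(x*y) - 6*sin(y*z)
(5*y*cos(x*y) + 4*cos(x), 5*x*cos(x*y) - 6*z*cos(y*z), -6*y*cos(y*z))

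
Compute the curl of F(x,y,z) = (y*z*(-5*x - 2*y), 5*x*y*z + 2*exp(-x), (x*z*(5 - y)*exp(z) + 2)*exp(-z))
(x*(-5*y - z), -y*(5*x + 2*y) + z*(y - 5), 5*x*z + 9*y*z - 2*exp(-x))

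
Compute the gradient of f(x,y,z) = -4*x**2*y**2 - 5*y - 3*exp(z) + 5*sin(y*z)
(-8*x*y**2, -8*x**2*y + 5*z*cos(y*z) - 5, 5*y*cos(y*z) - 3*exp(z))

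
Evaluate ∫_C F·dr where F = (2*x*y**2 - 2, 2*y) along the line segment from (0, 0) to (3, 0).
-6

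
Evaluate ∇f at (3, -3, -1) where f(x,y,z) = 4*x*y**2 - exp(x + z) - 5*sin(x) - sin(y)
(-exp(2) - 5*cos(3) + 36, -72 - cos(3), -exp(2))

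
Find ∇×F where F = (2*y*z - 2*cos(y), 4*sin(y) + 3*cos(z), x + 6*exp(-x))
(3*sin(z), 2*y - 1 + 6*exp(-x), -2*z - 2*sin(y))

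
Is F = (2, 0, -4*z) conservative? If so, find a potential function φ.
Yes, F is conservative. φ = 2*x - 2*z**2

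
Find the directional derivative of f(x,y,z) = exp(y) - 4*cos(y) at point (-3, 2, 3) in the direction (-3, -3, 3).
-sqrt(3)*(4*sin(2) + exp(2))/3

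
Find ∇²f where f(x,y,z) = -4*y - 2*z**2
-4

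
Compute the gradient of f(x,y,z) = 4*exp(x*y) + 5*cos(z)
(4*y*exp(x*y), 4*x*exp(x*y), -5*sin(z))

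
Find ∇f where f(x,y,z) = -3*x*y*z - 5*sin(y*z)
(-3*y*z, -z*(3*x + 5*cos(y*z)), -y*(3*x + 5*cos(y*z)))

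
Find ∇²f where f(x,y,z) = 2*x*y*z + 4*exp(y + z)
8*exp(y + z)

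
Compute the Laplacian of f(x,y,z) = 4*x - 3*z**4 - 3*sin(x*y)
3*x**2*sin(x*y) + 3*y**2*sin(x*y) - 36*z**2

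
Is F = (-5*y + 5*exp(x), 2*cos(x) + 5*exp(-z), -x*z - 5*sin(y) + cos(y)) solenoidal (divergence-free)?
No, ∇·F = -x + 5*exp(x)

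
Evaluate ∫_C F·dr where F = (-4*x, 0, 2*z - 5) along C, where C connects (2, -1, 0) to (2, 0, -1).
6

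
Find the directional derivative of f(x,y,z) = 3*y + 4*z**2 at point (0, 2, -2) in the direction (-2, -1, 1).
-19*sqrt(6)/6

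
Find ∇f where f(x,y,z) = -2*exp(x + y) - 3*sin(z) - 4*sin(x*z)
(-4*z*cos(x*z) - 2*exp(x + y), -2*exp(x + y), -4*x*cos(x*z) - 3*cos(z))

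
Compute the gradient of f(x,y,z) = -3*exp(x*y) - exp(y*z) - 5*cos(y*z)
(-3*y*exp(x*y), -3*x*exp(x*y) - z*exp(y*z) + 5*z*sin(y*z), y*(-exp(y*z) + 5*sin(y*z)))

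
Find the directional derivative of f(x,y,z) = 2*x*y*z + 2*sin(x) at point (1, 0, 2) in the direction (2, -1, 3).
2*sqrt(14)*(-1 + cos(1))/7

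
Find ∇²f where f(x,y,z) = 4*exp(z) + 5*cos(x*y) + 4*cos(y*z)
-5*x**2*cos(x*y) - 5*y**2*cos(x*y) - 4*y**2*cos(y*z) - 4*z**2*cos(y*z) + 4*exp(z)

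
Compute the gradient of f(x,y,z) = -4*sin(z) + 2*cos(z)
(0, 0, -2*sin(z) - 4*cos(z))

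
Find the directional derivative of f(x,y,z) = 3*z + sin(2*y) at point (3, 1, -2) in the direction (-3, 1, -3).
sqrt(19)*(-9 + 2*cos(2))/19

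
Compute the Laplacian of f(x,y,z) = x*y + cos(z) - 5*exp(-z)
-cos(z) - 5*exp(-z)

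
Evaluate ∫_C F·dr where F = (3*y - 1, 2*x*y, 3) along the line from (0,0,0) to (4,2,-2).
38/3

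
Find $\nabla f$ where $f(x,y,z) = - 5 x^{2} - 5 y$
(-10*x, -5, 0)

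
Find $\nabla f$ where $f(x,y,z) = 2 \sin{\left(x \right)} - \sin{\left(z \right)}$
(2*cos(x), 0, -cos(z))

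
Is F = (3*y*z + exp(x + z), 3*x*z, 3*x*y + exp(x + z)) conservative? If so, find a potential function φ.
Yes, F is conservative. φ = 3*x*y*z + exp(x + z)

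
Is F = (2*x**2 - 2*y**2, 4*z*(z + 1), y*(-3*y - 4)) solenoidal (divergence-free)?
No, ∇·F = 4*x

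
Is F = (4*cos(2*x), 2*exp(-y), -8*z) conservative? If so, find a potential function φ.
Yes, F is conservative. φ = -4*z**2 + 2*sin(2*x) - 2*exp(-y)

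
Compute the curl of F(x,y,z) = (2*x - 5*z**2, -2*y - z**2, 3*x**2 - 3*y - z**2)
(2*z - 3, -6*x - 10*z, 0)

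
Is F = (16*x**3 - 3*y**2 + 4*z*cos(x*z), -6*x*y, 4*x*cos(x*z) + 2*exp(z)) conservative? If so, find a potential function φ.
Yes, F is conservative. φ = 4*x**4 - 3*x*y**2 + 2*exp(z) + 4*sin(x*z)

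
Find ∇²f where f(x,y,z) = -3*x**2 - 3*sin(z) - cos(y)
3*sin(z) + cos(y) - 6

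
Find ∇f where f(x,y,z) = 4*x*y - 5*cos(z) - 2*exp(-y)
(4*y, 4*x + 2*exp(-y), 5*sin(z))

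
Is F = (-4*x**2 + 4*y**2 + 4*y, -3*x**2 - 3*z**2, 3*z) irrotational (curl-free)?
No, ∇×F = (6*z, 0, -6*x - 8*y - 4)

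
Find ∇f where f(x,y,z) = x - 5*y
(1, -5, 0)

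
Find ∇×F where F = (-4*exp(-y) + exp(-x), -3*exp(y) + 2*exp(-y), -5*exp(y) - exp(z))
(-5*exp(y), 0, -4*exp(-y))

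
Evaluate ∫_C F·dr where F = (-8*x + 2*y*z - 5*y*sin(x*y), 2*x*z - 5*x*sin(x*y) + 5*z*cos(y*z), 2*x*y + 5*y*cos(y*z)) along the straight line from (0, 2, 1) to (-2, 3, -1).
-9 - 5*sin(2) - 5*sin(3) + 5*cos(6)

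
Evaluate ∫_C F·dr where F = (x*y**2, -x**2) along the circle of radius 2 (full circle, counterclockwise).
0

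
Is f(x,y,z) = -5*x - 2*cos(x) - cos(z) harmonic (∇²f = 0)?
No, ∇²f = 2*cos(x) + cos(z)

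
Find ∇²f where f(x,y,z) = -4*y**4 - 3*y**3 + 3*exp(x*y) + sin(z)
3*x**2*exp(x*y) + 3*y**2*exp(x*y) - 48*y**2 - 18*y - sin(z)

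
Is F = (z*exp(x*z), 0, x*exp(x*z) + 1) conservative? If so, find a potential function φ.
Yes, F is conservative. φ = z + exp(x*z)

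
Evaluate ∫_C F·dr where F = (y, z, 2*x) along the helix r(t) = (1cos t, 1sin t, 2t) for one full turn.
-pi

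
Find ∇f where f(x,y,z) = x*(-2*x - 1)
(-4*x - 1, 0, 0)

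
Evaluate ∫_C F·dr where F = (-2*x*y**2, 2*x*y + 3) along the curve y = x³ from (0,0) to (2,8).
488/7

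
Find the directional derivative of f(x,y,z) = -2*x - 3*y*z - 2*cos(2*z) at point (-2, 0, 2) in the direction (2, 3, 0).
-22*sqrt(13)/13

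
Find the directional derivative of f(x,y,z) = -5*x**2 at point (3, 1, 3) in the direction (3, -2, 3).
-45*sqrt(22)/11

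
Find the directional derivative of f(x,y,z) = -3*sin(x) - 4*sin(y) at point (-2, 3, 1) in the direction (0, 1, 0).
-4*cos(3)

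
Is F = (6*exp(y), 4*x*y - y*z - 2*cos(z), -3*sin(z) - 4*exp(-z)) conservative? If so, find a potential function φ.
No, ∇×F = (y - 2*sin(z), 0, 4*y - 6*exp(y)) ≠ 0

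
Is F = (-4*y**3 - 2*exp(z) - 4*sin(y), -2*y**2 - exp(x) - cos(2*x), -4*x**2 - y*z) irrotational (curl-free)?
No, ∇×F = (-z, 8*x - 2*exp(z), 12*y**2 - exp(x) + 2*sin(2*x) + 4*cos(y))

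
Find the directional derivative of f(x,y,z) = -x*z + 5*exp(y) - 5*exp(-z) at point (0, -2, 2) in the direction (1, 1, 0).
sqrt(2)*(5/2 - exp(2))*exp(-2)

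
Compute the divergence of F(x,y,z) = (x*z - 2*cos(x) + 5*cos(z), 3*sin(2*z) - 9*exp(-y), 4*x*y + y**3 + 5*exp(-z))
z + 2*sin(x) - 5*exp(-z) + 9*exp(-y)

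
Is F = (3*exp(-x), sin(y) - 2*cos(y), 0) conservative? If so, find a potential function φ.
Yes, F is conservative. φ = -2*sin(y) - cos(y) - 3*exp(-x)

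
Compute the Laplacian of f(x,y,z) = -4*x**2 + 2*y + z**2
-6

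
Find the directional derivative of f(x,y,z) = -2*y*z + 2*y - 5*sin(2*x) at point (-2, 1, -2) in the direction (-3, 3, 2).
sqrt(22)*(15*cos(4) + 7)/11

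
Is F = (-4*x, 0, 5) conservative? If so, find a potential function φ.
Yes, F is conservative. φ = -2*x**2 + 5*z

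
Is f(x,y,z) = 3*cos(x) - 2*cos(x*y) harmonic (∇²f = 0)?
No, ∇²f = 2*x**2*cos(x*y) + 2*y**2*cos(x*y) - 3*cos(x)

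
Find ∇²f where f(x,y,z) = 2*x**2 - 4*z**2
-4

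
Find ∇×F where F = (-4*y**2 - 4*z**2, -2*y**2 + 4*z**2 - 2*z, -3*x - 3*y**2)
(-6*y - 8*z + 2, 3 - 8*z, 8*y)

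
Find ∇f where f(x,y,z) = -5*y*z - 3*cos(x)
(3*sin(x), -5*z, -5*y)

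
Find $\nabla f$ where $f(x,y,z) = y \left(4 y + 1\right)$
(0, 8*y + 1, 0)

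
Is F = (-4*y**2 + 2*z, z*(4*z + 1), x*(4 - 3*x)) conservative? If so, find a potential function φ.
No, ∇×F = (-8*z - 1, 6*x - 2, 8*y) ≠ 0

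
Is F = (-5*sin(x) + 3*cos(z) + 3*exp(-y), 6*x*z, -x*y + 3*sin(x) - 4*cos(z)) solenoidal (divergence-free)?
No, ∇·F = 4*sin(z) - 5*cos(x)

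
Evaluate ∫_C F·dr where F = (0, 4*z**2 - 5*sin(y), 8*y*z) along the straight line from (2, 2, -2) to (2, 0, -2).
-27 - 5*cos(2)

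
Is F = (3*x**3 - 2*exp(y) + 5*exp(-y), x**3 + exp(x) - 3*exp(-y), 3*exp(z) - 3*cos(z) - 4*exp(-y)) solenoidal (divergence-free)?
No, ∇·F = 9*x**2 + 3*exp(z) + 3*sin(z) + 3*exp(-y)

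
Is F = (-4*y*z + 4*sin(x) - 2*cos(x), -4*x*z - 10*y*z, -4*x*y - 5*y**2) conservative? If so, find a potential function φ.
Yes, F is conservative. φ = -4*x*y*z - 5*y**2*z - 2*sin(x) - 4*cos(x)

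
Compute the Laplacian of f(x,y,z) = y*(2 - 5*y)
-10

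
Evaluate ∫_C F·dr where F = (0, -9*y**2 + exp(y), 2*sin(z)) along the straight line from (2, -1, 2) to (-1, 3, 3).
-84 + 2*cos(2) - exp(-1) - 2*cos(3) + exp(3)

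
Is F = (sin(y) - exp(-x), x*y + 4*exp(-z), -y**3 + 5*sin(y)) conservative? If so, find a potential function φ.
No, ∇×F = (-3*y**2 + 5*cos(y) + 4*exp(-z), 0, y - cos(y)) ≠ 0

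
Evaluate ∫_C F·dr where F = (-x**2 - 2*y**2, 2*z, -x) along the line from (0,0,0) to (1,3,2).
-4/3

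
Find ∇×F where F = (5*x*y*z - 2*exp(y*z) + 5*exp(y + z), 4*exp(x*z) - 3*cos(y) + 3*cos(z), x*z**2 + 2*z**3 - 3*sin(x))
(-4*x*exp(x*z) + 3*sin(z), 5*x*y - 2*y*exp(y*z) - z**2 + 5*exp(y + z) + 3*cos(x), -5*x*z + 4*z*exp(x*z) + 2*z*exp(y*z) - 5*exp(y + z))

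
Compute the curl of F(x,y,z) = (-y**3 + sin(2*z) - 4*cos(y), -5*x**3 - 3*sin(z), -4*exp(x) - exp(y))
(-exp(y) + 3*cos(z), 4*exp(x) + 2*cos(2*z), -15*x**2 + 3*y**2 - 4*sin(y))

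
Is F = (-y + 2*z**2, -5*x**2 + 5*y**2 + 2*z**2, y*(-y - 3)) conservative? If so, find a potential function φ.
No, ∇×F = (-2*y - 4*z - 3, 4*z, 1 - 10*x) ≠ 0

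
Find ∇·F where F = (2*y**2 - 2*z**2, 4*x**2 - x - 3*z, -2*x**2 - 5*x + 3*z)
3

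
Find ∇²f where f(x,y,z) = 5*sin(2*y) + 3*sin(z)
-20*sin(2*y) - 3*sin(z)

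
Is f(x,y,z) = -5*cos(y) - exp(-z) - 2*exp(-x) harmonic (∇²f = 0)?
No, ∇²f = 5*cos(y) - exp(-z) - 2*exp(-x)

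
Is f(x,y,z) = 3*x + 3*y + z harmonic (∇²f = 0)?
Yes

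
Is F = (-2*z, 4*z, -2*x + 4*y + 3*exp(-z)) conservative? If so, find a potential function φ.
Yes, F is conservative. φ = -2*x*z + 4*y*z - 3*exp(-z)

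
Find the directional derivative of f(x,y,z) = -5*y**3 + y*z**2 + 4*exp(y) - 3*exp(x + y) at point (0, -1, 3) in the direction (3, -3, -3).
sqrt(3)*(-4/3 + 4*E)*exp(-1)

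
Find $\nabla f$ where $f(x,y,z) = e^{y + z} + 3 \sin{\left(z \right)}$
(0, exp(y + z), exp(y + z) + 3*cos(z))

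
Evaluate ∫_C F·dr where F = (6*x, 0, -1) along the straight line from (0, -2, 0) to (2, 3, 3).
9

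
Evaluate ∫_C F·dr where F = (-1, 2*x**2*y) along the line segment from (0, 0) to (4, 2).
28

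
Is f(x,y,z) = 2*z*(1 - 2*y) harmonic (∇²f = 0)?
Yes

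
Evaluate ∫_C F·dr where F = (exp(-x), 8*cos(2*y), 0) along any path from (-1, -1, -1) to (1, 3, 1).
4*sin(6) - exp(-1) + E + 4*sin(2)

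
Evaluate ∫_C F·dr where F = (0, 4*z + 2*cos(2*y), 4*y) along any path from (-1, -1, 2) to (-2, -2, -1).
-sin(4) + sin(2) + 16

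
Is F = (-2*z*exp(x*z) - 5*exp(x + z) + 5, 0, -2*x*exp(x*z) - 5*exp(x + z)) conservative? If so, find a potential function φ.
Yes, F is conservative. φ = 5*x - 2*exp(x*z) - 5*exp(x + z)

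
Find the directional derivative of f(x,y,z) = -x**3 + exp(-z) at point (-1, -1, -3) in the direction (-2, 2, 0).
3*sqrt(2)/2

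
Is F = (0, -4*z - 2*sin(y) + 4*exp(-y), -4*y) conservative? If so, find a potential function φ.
Yes, F is conservative. φ = -4*y*z + 2*cos(y) - 4*exp(-y)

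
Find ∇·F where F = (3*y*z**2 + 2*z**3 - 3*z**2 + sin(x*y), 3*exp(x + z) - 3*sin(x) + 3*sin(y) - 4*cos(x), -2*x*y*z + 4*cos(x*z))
-2*x*y - 4*x*sin(x*z) + y*cos(x*y) + 3*cos(y)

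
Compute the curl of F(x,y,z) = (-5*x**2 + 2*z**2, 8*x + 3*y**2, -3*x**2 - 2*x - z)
(0, 6*x + 4*z + 2, 8)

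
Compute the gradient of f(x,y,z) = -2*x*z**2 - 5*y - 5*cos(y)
(-2*z**2, 5*sin(y) - 5, -4*x*z)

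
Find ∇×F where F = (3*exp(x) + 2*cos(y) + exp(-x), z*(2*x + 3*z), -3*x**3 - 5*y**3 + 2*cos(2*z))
(-2*x - 15*y**2 - 6*z, 9*x**2, 2*z + 2*sin(y))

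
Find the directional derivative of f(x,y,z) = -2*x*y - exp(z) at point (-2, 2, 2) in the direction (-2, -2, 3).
-3*sqrt(17)*exp(2)/17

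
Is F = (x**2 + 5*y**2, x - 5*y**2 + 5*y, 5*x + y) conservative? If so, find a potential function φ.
No, ∇×F = (1, -5, 1 - 10*y) ≠ 0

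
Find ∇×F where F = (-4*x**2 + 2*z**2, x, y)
(1, 4*z, 1)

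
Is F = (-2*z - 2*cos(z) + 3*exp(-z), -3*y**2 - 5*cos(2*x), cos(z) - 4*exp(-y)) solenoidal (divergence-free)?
No, ∇·F = -6*y - sin(z)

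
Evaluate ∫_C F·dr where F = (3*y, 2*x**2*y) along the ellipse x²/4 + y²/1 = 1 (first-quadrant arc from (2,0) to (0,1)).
2 - 3*pi/2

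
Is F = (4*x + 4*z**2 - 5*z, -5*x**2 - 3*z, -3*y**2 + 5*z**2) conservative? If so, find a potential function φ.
No, ∇×F = (3 - 6*y, 8*z - 5, -10*x) ≠ 0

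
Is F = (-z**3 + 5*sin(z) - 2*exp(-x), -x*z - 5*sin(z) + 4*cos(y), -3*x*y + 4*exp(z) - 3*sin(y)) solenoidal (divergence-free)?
No, ∇·F = 4*exp(z) - 4*sin(y) + 2*exp(-x)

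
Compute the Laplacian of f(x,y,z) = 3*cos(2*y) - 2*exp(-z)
-12*cos(2*y) - 2*exp(-z)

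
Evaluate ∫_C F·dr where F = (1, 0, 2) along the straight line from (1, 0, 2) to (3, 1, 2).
2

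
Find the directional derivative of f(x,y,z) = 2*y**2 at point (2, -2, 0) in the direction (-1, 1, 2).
-4*sqrt(6)/3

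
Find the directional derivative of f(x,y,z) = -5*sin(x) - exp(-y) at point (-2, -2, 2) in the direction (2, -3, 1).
-sqrt(14)*(10*cos(2) + 3*exp(2))/14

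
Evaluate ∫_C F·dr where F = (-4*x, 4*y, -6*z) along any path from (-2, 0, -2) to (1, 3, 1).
33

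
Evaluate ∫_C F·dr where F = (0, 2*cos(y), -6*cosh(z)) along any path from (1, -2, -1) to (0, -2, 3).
-6*sinh(3) - 6*sinh(1)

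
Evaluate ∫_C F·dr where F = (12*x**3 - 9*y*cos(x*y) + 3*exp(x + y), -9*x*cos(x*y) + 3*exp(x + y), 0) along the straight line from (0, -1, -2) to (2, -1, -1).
6*sinh(1) + 9*sin(2) + 48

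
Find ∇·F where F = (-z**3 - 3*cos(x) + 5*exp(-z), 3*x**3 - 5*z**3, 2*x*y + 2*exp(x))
3*sin(x)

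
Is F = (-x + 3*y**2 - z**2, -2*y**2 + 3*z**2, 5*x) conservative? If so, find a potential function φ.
No, ∇×F = (-6*z, -2*z - 5, -6*y) ≠ 0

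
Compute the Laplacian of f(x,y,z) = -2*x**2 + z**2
-2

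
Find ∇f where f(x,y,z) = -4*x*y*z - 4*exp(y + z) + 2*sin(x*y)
(2*y*(-2*z + cos(x*y)), -4*x*z + 2*x*cos(x*y) - 4*exp(y + z), -4*x*y - 4*exp(y + z))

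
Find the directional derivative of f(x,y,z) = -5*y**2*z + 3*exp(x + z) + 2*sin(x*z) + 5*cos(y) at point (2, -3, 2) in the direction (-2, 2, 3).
sqrt(17)*(-15 + 4*cos(4) + 10*sin(3) + 3*exp(4))/17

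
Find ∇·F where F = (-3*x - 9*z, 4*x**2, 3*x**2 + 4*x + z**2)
2*z - 3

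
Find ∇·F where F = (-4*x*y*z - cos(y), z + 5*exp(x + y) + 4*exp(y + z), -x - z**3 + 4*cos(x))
-4*y*z - 3*z**2 + 5*exp(x + y) + 4*exp(y + z)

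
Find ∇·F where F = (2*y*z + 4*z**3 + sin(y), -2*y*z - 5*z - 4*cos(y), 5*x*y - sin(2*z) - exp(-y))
-2*z + 4*sin(y) - 2*cos(2*z)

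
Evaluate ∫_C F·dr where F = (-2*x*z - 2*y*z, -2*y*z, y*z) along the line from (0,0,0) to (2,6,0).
0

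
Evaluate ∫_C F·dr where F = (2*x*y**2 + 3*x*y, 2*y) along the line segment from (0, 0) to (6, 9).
1863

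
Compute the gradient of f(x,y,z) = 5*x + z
(5, 0, 1)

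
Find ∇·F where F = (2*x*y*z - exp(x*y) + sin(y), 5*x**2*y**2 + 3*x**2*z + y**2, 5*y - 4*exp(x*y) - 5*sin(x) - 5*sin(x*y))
y*(10*x**2 + 2*z - exp(x*y) + 2)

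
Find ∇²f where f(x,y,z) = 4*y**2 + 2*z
8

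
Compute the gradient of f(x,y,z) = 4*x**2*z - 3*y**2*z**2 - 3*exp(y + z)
(8*x*z, -6*y*z**2 - 3*exp(y + z), 4*x**2 - 6*y**2*z - 3*exp(y + z))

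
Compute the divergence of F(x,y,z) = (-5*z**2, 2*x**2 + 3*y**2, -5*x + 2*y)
6*y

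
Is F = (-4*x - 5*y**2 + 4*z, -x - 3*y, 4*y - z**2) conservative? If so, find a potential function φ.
No, ∇×F = (4, 4, 10*y - 1) ≠ 0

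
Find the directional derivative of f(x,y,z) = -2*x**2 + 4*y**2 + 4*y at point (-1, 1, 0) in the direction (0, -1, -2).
-12*sqrt(5)/5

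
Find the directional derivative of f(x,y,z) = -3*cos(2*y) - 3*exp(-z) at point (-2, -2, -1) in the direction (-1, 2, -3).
-3*sqrt(14)*(4*sin(4) + 3*E)/14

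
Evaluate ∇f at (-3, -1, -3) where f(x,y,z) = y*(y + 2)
(0, 0, 0)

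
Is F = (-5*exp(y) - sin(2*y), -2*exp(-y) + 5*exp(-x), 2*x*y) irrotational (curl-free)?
No, ∇×F = (2*x, -2*y, 5*exp(y) + 2*cos(2*y) - 5*exp(-x))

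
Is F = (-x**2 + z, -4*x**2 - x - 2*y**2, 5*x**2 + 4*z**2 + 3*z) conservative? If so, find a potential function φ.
No, ∇×F = (0, 1 - 10*x, -8*x - 1) ≠ 0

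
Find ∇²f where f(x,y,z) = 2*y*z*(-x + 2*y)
8*z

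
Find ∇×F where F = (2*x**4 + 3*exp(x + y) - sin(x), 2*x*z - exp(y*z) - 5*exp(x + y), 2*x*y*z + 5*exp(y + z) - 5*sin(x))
(2*x*z - 2*x + y*exp(y*z) + 5*exp(y + z), -2*y*z + 5*cos(x), 2*z - 8*exp(x + y))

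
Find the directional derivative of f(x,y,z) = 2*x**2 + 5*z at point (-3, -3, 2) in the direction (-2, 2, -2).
7*sqrt(3)/3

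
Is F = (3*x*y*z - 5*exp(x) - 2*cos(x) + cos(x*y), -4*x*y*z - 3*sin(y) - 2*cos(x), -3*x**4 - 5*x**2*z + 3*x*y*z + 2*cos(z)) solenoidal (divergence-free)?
No, ∇·F = -5*x**2 + 3*x*y - 4*x*z + 3*y*z - y*sin(x*y) - 5*exp(x) + 2*sin(x) - 2*sin(z) - 3*cos(y)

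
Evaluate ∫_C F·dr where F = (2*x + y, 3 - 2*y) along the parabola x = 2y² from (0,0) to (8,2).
230/3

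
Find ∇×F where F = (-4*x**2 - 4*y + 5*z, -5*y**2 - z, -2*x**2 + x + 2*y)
(3, 4*x + 4, 4)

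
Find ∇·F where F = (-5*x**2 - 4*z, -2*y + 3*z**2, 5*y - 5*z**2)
-10*x - 10*z - 2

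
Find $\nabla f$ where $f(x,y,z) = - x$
(-1, 0, 0)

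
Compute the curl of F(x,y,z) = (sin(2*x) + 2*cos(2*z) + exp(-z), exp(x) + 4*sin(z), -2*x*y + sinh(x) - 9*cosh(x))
(-2*x - 4*cos(z), 2*y - 4*sin(2*z) + 9*sinh(x) - cosh(x) - exp(-z), exp(x))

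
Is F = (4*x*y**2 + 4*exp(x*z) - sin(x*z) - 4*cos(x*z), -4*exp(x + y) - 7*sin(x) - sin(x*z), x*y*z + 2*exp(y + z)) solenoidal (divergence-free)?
No, ∇·F = x*y + 4*y**2 + 4*z*exp(x*z) + 4*z*sin(x*z) - z*cos(x*z) - 4*exp(x + y) + 2*exp(y + z)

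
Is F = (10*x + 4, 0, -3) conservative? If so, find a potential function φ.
Yes, F is conservative. φ = 5*x**2 + 4*x - 3*z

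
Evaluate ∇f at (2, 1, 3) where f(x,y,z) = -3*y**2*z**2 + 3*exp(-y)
(0, -54 - 3*exp(-1), -18)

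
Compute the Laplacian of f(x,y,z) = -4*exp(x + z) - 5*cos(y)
-8*exp(x + z) + 5*cos(y)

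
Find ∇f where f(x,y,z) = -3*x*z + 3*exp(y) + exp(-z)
(-3*z, 3*exp(y), -3*x - exp(-z))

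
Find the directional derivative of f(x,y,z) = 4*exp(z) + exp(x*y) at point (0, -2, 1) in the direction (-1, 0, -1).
sqrt(2)*(1 - 2*E)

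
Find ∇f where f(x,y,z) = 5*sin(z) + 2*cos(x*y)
(-2*y*sin(x*y), -2*x*sin(x*y), 5*cos(z))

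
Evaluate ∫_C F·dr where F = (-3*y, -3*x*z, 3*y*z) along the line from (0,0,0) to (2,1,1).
-4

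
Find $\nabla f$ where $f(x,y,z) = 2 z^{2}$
(0, 0, 4*z)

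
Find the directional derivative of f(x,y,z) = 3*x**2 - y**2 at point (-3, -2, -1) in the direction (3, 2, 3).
-23*sqrt(22)/11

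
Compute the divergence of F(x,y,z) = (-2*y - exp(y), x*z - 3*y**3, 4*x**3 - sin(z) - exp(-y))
-9*y**2 - cos(z)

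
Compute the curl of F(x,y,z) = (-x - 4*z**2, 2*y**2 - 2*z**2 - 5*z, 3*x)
(4*z + 5, -8*z - 3, 0)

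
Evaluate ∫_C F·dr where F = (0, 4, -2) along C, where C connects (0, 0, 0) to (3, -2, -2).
-4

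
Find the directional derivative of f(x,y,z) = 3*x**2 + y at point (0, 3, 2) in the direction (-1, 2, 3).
sqrt(14)/7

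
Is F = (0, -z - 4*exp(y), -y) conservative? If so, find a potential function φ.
Yes, F is conservative. φ = -y*z - 4*exp(y)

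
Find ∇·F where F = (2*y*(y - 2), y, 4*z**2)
8*z + 1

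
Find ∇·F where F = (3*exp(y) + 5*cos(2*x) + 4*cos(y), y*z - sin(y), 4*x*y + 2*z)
z - 10*sin(2*x) - cos(y) + 2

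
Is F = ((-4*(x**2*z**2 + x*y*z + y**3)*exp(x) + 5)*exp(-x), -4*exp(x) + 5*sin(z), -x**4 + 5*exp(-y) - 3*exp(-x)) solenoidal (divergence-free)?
No, ∇·F = -8*x*z**2 - 4*y*z - 5*exp(-x)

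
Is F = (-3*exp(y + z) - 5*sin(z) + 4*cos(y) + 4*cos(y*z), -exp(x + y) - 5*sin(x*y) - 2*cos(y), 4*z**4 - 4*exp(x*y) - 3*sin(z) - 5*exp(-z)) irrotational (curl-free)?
No, ∇×F = (-4*x*exp(x*y), 4*y*exp(x*y) - 4*y*sin(y*z) - 3*exp(y + z) - 5*cos(z), -5*y*cos(x*y) + 4*z*sin(y*z) - exp(x + y) + 3*exp(y + z) + 4*sin(y))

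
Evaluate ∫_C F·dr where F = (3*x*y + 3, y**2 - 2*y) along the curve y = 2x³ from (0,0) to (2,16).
17306/15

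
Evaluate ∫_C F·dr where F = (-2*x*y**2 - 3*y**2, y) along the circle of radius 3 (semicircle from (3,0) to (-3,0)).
108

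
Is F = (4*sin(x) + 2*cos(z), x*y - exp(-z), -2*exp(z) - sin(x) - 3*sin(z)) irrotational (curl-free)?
No, ∇×F = (-exp(-z), -2*sin(z) + cos(x), y)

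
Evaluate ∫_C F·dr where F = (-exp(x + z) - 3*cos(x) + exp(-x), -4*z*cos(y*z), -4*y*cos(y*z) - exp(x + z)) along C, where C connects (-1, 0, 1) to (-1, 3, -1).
-exp(-2) + 4*sin(3) + 1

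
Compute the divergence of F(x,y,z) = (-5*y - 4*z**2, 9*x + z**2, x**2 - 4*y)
0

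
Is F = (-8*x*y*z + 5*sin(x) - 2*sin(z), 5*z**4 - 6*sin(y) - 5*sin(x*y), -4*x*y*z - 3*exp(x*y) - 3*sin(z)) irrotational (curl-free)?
No, ∇×F = (-4*x*z - 3*x*exp(x*y) - 20*z**3, -8*x*y + 4*y*z + 3*y*exp(x*y) - 2*cos(z), 8*x*z - 5*y*cos(x*y))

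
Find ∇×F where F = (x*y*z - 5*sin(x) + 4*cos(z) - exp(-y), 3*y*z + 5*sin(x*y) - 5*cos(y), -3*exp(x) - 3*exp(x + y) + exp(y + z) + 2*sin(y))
(-3*y - 3*exp(x + y) + exp(y + z) + 2*cos(y), x*y + 3*exp(x) + 3*exp(x + y) - 4*sin(z), -x*z + 5*y*cos(x*y) - exp(-y))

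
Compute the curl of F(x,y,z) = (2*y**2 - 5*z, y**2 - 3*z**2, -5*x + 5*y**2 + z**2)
(10*y + 6*z, 0, -4*y)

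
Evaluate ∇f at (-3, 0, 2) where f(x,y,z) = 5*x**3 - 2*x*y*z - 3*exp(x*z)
(135 - 6*exp(-6), 12, 9*exp(-6))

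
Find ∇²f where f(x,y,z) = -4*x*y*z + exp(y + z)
2*exp(y + z)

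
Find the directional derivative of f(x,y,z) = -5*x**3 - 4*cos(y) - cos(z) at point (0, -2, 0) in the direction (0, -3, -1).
6*sqrt(10)*sin(2)/5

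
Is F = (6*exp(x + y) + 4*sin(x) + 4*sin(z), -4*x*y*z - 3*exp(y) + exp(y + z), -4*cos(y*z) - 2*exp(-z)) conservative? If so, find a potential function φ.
No, ∇×F = (4*x*y + 4*z*sin(y*z) - exp(y + z), 4*cos(z), -4*y*z - 6*exp(x + y)) ≠ 0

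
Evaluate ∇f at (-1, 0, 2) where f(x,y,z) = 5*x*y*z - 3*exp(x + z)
(-3*E, -10, -3*E)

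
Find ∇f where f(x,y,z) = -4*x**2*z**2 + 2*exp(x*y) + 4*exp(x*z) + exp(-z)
(-8*x*z**2 + 2*y*exp(x*y) + 4*z*exp(x*z), 2*x*exp(x*y), -8*x**2*z + 4*x*exp(x*z) - exp(-z))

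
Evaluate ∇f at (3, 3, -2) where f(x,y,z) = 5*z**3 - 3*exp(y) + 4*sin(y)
(0, -3*exp(3) + 4*cos(3), 60)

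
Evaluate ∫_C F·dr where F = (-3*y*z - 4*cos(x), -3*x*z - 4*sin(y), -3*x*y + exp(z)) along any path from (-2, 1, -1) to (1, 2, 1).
-4*sqrt(2)*sin(pi/4 + 1) + 4*sqrt(2)*cos(pi/4 + 2) + 2*sinh(1)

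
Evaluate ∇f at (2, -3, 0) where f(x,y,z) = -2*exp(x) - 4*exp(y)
(-2*exp(2), -4*exp(-3), 0)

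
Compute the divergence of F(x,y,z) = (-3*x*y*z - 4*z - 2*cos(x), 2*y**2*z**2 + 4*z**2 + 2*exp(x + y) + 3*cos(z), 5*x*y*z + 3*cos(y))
5*x*y + 4*y*z**2 - 3*y*z + 2*exp(x + y) + 2*sin(x)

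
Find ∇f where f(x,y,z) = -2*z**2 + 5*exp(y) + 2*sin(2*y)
(0, 5*exp(y) + 4*cos(2*y), -4*z)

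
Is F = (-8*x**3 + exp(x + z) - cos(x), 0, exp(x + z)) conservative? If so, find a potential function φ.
Yes, F is conservative. φ = -2*x**4 + exp(x + z) - sin(x)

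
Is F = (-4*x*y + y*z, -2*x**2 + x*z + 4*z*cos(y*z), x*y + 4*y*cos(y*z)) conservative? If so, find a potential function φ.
Yes, F is conservative. φ = -2*x**2*y + x*y*z + 4*sin(y*z)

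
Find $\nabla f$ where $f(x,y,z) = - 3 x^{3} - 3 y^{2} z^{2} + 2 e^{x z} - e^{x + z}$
(-9*x**2 + 2*z*exp(x*z) - exp(x + z), -6*y*z**2, 2*x*exp(x*z) - 6*y**2*z - exp(x + z))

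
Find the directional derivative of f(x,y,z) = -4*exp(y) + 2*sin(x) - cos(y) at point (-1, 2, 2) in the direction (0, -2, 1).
2*sqrt(5)*(-sin(2) + 4*exp(2))/5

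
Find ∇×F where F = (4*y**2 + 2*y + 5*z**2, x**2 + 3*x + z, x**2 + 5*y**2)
(10*y - 1, -2*x + 10*z, 2*x - 8*y + 1)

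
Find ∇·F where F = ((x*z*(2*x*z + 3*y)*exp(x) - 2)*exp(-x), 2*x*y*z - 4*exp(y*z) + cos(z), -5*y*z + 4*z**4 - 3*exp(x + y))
4*x*z**2 + 2*x*z + 3*y*z - 5*y + 16*z**3 - 4*z*exp(y*z) + 2*exp(-x)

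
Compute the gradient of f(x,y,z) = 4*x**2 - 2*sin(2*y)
(8*x, -4*cos(2*y), 0)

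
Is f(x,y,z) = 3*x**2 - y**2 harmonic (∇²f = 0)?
No, ∇²f = 4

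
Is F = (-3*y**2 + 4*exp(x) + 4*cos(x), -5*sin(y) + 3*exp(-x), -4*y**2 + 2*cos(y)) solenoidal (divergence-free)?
No, ∇·F = 4*exp(x) - 4*sin(x) - 5*cos(y)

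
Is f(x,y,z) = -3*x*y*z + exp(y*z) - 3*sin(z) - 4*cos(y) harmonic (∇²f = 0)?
No, ∇²f = y**2*exp(y*z) + z**2*exp(y*z) + 3*sin(z) + 4*cos(y)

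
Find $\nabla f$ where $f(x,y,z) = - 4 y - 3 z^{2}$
(0, -4, -6*z)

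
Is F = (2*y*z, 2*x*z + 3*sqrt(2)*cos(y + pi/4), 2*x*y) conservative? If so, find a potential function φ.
Yes, F is conservative. φ = 2*x*y*z + 3*sqrt(2)*sin(y + pi/4)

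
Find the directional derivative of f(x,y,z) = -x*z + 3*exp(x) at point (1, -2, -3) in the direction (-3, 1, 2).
sqrt(14)*(-9*E - 11)/14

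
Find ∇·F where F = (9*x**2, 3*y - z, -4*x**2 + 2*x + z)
18*x + 4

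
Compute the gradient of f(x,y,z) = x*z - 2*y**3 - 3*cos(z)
(z, -6*y**2, x + 3*sin(z))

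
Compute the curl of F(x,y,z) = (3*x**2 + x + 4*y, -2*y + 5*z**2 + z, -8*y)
(-10*z - 9, 0, -4)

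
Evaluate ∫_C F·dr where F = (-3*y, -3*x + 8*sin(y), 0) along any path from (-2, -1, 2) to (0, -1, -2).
6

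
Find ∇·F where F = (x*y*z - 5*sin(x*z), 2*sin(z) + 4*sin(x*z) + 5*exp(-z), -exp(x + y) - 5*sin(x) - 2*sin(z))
y*z - 5*z*cos(x*z) - 2*cos(z)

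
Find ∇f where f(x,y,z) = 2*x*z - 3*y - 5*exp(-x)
(2*z + 5*exp(-x), -3, 2*x)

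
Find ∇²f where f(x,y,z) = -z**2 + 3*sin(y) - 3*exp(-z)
-3*sin(y) - 2 - 3*exp(-z)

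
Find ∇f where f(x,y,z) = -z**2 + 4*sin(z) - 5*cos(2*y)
(0, 10*sin(2*y), -2*z + 4*cos(z))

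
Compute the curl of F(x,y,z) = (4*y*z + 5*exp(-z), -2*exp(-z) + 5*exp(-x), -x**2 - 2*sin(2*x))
(-2*exp(-z), 2*x + 4*y + 4*cos(2*x) - 5*exp(-z), -4*z - 5*exp(-x))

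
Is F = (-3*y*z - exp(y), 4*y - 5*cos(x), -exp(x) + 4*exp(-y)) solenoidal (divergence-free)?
No, ∇·F = 4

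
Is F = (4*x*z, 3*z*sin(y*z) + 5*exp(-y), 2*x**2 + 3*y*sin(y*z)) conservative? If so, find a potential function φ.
Yes, F is conservative. φ = 2*x**2*z - 3*cos(y*z) - 5*exp(-y)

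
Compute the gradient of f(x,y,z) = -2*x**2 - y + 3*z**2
(-4*x, -1, 6*z)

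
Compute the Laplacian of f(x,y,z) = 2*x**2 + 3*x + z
4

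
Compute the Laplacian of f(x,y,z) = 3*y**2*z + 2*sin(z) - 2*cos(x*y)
2*x**2*cos(x*y) + 2*y**2*cos(x*y) + 6*z - 2*sin(z)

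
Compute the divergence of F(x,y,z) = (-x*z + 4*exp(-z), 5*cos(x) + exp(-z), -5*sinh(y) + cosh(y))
-z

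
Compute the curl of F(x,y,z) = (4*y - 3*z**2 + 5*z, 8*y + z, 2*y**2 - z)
(4*y - 1, 5 - 6*z, -4)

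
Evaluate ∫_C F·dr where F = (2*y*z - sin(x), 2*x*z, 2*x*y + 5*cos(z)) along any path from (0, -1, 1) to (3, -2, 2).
-25 - 5*sin(1) + cos(3) + 5*sin(2)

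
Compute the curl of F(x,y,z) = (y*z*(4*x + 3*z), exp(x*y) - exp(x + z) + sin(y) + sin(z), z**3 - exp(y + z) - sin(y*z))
(-z*cos(y*z) + exp(x + z) - exp(y + z) - cos(z), 2*y*(2*x + 3*z), y*exp(x*y) - z*(4*x + 3*z) - exp(x + z))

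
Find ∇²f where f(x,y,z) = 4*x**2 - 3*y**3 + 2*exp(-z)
-18*y + 8 + 2*exp(-z)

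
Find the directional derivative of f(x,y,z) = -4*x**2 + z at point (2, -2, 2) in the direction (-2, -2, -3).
29*sqrt(17)/17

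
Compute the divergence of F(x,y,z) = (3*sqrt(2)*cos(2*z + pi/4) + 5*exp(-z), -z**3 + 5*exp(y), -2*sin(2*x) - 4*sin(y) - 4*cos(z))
5*exp(y) + 4*sin(z)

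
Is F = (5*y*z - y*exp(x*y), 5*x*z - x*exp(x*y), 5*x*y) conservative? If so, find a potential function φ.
Yes, F is conservative. φ = 5*x*y*z - exp(x*y)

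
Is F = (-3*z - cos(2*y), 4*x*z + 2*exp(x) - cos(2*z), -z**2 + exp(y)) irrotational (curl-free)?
No, ∇×F = (-4*x + exp(y) - 2*sin(2*z), -3, 4*z + 2*exp(x) - 2*sin(2*y))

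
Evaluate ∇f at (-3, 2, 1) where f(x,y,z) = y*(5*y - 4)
(0, 16, 0)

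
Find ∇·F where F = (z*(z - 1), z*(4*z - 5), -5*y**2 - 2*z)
-2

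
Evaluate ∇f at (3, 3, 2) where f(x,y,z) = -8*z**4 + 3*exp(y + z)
(0, 3*exp(5), -256 + 3*exp(5))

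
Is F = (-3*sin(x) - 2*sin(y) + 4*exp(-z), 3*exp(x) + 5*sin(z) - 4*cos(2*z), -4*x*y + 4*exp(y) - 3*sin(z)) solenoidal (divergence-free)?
No, ∇·F = -3*cos(x) - 3*cos(z)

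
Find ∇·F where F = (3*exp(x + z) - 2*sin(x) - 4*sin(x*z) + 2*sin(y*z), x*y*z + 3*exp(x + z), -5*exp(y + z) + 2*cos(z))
x*z - 4*z*cos(x*z) + 3*exp(x + z) - 5*exp(y + z) - 2*sin(z) - 2*cos(x)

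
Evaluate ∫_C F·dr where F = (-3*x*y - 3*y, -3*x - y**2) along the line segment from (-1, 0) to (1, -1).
13/3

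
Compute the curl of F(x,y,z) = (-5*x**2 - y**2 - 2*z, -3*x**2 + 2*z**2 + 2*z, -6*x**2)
(-4*z - 2, 12*x - 2, -6*x + 2*y)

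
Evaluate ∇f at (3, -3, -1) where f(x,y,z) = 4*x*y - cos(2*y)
(-12, 12 - 2*sin(6), 0)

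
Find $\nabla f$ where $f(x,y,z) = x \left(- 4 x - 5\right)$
(-8*x - 5, 0, 0)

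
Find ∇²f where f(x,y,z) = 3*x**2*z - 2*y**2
6*z - 4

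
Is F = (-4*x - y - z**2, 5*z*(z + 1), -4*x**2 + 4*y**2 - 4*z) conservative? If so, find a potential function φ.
No, ∇×F = (8*y - 10*z - 5, 8*x - 2*z, 1) ≠ 0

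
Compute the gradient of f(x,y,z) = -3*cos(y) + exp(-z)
(0, 3*sin(y), -exp(-z))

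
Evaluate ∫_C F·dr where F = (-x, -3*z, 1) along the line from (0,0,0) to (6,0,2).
-16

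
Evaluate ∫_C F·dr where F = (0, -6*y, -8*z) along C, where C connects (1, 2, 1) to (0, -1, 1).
9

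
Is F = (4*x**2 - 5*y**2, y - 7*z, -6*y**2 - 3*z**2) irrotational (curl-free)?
No, ∇×F = (7 - 12*y, 0, 10*y)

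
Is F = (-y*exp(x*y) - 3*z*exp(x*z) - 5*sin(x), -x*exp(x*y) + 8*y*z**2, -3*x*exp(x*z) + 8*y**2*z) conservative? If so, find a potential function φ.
Yes, F is conservative. φ = 4*y**2*z**2 - exp(x*y) - 3*exp(x*z) + 5*cos(x)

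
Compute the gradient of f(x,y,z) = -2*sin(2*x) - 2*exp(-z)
(-4*cos(2*x), 0, 2*exp(-z))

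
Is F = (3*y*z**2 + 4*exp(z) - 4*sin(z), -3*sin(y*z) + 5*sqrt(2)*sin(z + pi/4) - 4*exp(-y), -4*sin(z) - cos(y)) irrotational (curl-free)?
No, ∇×F = (3*y*cos(y*z) + sin(y) - 5*sqrt(2)*cos(z + pi/4), 6*y*z + 4*exp(z) - 4*cos(z), -3*z**2)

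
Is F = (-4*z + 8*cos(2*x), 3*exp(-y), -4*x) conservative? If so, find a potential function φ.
Yes, F is conservative. φ = -4*x*z + 4*sin(2*x) - 3*exp(-y)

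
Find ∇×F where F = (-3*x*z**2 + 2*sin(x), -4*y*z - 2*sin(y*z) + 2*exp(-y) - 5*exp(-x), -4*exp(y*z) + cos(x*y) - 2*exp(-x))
(-x*sin(x*y) + 2*y*cos(y*z) + 4*y - 4*z*exp(y*z), -6*x*z + y*sin(x*y) - 2*exp(-x), 5*exp(-x))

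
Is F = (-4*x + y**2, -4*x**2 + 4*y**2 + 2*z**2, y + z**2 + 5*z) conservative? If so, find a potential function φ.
No, ∇×F = (1 - 4*z, 0, -8*x - 2*y) ≠ 0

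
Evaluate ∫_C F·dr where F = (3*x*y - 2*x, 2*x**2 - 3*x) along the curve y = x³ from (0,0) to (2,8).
88/5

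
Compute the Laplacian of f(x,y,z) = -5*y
0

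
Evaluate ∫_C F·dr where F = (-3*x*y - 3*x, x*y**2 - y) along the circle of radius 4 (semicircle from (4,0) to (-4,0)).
32*pi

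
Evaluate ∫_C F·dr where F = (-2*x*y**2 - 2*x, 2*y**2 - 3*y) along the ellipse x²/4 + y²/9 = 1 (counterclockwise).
0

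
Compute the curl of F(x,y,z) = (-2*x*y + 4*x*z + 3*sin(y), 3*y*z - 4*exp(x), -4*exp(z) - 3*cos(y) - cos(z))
(-3*y + 3*sin(y), 4*x, 2*x - 4*exp(x) - 3*cos(y))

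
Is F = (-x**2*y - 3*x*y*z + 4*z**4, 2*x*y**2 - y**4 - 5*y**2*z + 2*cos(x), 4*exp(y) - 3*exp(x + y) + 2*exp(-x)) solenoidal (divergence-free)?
No, ∇·F = y*(2*x - 4*y**2 - 13*z)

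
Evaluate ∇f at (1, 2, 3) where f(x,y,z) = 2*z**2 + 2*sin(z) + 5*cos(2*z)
(0, 0, 2*cos(3) - 10*sin(6) + 12)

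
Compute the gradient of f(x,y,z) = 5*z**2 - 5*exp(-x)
(5*exp(-x), 0, 10*z)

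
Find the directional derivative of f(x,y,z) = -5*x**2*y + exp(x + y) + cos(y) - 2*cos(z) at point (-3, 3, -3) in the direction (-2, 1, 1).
-sqrt(6)*(3*sin(3) + 226)/6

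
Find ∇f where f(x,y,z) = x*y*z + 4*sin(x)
(y*z + 4*cos(x), x*z, x*y)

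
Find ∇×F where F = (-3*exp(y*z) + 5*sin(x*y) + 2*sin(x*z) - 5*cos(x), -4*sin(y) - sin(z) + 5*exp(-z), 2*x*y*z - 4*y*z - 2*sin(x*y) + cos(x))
(2*x*z - 2*x*cos(x*y) - 4*z + cos(z) + 5*exp(-z), 2*x*cos(x*z) - 2*y*z - 3*y*exp(y*z) + 2*y*cos(x*y) + sin(x), -5*x*cos(x*y) + 3*z*exp(y*z))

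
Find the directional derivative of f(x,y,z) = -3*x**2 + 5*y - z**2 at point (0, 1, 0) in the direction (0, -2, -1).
-2*sqrt(5)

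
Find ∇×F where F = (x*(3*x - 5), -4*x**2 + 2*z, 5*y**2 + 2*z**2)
(10*y - 2, 0, -8*x)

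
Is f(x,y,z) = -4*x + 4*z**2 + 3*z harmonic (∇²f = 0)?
No, ∇²f = 8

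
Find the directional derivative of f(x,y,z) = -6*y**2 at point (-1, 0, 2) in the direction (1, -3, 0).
0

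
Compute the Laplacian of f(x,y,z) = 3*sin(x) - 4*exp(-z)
-3*sin(x) - 4*exp(-z)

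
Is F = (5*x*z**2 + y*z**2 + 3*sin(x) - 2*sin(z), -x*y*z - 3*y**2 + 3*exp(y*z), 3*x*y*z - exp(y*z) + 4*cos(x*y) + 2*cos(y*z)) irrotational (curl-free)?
No, ∇×F = (x*y + 3*x*z - 4*x*sin(x*y) - 3*y*exp(y*z) - z*exp(y*z) - 2*z*sin(y*z), 10*x*z - y*z + 4*y*sin(x*y) - 2*cos(z), z*(-y - z))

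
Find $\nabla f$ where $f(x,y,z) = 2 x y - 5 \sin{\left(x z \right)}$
(2*y - 5*z*cos(x*z), 2*x, -5*x*cos(x*z))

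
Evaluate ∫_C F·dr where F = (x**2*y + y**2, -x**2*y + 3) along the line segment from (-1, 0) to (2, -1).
-5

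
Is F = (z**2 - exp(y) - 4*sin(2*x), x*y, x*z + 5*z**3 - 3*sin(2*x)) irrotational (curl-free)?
No, ∇×F = (0, z + 6*cos(2*x), y + exp(y))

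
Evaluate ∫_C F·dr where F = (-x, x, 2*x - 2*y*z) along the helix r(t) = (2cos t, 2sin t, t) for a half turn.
-2*pi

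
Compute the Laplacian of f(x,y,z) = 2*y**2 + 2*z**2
8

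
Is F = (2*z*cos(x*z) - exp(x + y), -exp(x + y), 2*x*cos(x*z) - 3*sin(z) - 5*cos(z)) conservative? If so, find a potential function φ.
Yes, F is conservative. φ = -exp(x + y) - 5*sin(z) + 2*sin(x*z) + 3*cos(z)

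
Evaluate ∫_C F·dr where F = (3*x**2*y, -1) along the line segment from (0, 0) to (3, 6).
231/2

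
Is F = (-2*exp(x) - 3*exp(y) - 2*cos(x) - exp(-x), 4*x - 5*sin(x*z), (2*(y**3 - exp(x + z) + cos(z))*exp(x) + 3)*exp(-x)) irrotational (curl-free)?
No, ∇×F = (5*x*cos(x*z) + 6*y**2, (2*exp(2*x + z) + 3)*exp(-x), -5*z*cos(x*z) + 3*exp(y) + 4)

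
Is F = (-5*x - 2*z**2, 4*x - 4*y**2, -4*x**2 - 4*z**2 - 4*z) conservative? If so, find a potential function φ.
No, ∇×F = (0, 8*x - 4*z, 4) ≠ 0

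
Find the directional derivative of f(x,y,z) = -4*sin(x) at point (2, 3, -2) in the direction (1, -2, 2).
-4*cos(2)/3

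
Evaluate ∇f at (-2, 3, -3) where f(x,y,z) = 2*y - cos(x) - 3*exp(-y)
(-sin(2), 3*exp(-3) + 2, 0)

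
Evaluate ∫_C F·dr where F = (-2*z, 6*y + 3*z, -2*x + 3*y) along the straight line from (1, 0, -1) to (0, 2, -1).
4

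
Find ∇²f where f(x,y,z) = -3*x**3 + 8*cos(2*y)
-18*x - 32*cos(2*y)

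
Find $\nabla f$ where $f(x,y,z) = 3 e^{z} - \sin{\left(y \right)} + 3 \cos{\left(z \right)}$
(0, -cos(y), 3*exp(z) - 3*sin(z))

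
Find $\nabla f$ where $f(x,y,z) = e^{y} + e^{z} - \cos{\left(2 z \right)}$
(0, exp(y), exp(z) + 2*sin(2*z))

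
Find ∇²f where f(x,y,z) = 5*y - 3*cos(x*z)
3*(x**2 + z**2)*cos(x*z)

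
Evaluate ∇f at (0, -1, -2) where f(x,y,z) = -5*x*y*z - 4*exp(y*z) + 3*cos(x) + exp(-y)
(-10, -E + 8*exp(2), 4*exp(2))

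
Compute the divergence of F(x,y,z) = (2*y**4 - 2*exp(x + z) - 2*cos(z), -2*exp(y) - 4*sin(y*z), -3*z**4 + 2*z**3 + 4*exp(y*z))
4*y*exp(y*z) - 12*z**3 + 6*z**2 - 4*z*cos(y*z) - 2*exp(y) - 2*exp(x + z)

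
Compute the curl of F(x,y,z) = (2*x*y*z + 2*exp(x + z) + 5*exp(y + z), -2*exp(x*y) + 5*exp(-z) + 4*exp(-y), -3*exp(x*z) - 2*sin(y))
(-2*cos(y) + 5*exp(-z), 2*x*y + 3*z*exp(x*z) + 2*exp(x + z) + 5*exp(y + z), -2*x*z - 2*y*exp(x*y) - 5*exp(y + z))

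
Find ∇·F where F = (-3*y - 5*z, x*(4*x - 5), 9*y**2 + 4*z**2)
8*z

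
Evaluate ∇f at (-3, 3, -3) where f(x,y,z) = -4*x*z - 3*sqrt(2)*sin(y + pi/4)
(12, -3*sqrt(2)*cos(pi/4 + 3), 12)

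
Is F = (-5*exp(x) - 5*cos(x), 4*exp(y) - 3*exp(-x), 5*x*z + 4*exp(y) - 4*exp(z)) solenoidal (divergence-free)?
No, ∇·F = 5*x - 5*exp(x) + 4*exp(y) - 4*exp(z) + 5*sin(x)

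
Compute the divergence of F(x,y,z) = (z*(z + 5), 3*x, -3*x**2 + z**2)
2*z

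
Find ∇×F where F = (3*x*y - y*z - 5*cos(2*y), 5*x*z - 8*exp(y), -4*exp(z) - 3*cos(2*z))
(-5*x, -y, -3*x + 6*z - 10*sin(2*y))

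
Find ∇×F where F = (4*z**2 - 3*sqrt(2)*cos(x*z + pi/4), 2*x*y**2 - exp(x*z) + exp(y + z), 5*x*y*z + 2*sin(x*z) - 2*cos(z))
(5*x*z + x*exp(x*z) - exp(y + z), 3*sqrt(2)*x*sin(x*z + pi/4) - 5*y*z - 2*z*cos(x*z) + 8*z, 2*y**2 - z*exp(x*z))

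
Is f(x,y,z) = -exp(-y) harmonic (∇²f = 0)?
No, ∇²f = -exp(-y)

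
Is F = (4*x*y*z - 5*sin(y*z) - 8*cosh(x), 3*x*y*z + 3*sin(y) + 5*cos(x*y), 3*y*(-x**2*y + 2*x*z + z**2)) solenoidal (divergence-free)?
No, ∇·F = 6*x*y + 3*x*z - 5*x*sin(x*y) + 10*y*z + 3*cos(y) - 8*sinh(x)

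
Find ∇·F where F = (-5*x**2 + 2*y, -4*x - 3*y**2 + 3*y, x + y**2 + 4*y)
-10*x - 6*y + 3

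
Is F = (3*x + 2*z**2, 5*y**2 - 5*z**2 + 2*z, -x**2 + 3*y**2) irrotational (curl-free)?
No, ∇×F = (6*y + 10*z - 2, 2*x + 4*z, 0)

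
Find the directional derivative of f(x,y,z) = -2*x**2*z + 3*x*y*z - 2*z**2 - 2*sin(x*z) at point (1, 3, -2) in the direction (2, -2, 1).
2*cos(2) + 7/3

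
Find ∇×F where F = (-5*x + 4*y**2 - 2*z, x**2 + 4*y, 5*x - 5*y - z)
(-5, -7, 2*x - 8*y)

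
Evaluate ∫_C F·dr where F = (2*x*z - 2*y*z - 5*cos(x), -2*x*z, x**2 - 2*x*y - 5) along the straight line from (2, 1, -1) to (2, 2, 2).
-23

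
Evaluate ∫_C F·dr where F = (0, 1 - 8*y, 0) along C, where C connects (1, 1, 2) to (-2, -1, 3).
-2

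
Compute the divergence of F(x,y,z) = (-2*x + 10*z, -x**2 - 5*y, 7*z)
0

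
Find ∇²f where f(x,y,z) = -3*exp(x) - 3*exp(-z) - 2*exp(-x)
-3*exp(x) - 3*exp(-z) - 2*exp(-x)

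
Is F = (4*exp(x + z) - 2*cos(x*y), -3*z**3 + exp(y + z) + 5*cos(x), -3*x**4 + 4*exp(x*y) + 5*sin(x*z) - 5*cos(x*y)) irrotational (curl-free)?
No, ∇×F = (4*x*exp(x*y) + 5*x*sin(x*y) + 9*z**2 - exp(y + z), 12*x**3 - 4*y*exp(x*y) - 5*y*sin(x*y) - 5*z*cos(x*z) + 4*exp(x + z), -2*x*sin(x*y) - 5*sin(x))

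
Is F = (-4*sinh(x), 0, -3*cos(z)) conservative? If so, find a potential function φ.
Yes, F is conservative. φ = -3*sin(z) - 4*cosh(x)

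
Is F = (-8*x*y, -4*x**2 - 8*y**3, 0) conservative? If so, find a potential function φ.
Yes, F is conservative. φ = 2*y*(-2*x**2 - y**3)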